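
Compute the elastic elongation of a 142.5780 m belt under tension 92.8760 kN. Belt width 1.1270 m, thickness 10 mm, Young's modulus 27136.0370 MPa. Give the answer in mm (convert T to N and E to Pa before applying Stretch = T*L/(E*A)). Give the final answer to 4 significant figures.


A = 1.1270 * 0.01 = 0.01127 m^2
Stretch = 92.8760*1000 * 142.5780 / (27136.0370e6 * 0.01127) * 1000
Stretch = 43.30 mm


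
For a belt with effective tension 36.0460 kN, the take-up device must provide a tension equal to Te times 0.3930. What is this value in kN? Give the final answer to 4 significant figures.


T_tu = 36.0460 * 0.3930
T_tu = 14.17 kN


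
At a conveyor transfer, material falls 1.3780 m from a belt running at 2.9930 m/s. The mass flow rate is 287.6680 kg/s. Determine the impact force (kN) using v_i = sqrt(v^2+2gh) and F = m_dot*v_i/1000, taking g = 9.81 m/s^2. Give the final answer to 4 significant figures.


v_i = sqrt(2.9930^2 + 2*9.81*1.3780) = 5.99953 m/s
F = 287.6680 * 5.99953 / 1000
F = 1.726 kN


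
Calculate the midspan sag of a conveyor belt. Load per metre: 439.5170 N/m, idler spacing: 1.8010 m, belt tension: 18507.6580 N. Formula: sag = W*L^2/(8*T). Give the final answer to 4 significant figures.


sag = 439.5170 * 1.8010^2 / (8 * 18507.6580)
sag = 0.009629 m


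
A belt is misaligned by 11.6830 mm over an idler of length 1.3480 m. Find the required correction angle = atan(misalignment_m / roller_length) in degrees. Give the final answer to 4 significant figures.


misalign_m = 11.6830 / 1000 = 0.011683 m
angle = atan(0.011683 / 1.3480)
angle = 0.4966 deg


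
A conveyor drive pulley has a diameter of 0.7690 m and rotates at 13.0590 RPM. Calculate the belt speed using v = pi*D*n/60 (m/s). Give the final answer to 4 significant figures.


v = pi * 0.7690 * 13.0590 / 60
v = 0.5258 m/s


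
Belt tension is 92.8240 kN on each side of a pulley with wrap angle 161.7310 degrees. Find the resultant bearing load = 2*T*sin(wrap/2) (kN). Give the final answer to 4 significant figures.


F = 2 * 92.8240 * sin(161.7310/2 deg)
F = 183.3 kN


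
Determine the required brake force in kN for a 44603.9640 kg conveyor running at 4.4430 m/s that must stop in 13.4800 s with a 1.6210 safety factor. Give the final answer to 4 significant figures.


F = 44603.9640 * 4.4430 / 13.4800 * 1.6210 / 1000
F = 23.83 kN


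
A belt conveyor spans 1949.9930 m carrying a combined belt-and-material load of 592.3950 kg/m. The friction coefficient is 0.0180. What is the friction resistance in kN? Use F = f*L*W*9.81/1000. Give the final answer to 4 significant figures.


F = 0.0180 * 1949.9930 * 592.3950 * 9.81 / 1000
F = 204.0 kN


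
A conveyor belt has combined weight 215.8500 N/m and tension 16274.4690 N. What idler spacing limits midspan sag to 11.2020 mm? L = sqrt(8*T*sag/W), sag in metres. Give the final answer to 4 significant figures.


sag = 11.2020/1000 = 0.011202 m
L = sqrt(8 * 16274.4690 * 0.011202 / 215.8500)
L = 2.599 m


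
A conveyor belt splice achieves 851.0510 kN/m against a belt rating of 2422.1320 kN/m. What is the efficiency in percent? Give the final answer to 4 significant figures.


Eff = 851.0510 / 2422.1320 * 100
Eff = 35.14 %


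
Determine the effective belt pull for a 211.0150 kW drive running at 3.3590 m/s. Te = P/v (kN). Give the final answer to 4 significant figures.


Te = P / v = 211.0150 / 3.3590
Te = 62.82 kN


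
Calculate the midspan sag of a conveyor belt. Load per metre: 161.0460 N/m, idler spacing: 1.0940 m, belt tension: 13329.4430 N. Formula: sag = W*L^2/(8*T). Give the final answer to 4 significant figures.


sag = 161.0460 * 1.0940^2 / (8 * 13329.4430)
sag = 0.001808 m


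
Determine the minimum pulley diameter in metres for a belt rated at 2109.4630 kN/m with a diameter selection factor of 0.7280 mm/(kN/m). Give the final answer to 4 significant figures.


D = 2109.4630 * 0.7280 / 1000
D = 1.536 m


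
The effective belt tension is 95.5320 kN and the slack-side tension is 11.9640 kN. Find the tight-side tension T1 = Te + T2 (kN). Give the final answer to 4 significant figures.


T1 = Te + T2 = 95.5320 + 11.9640
T1 = 107.5 kN


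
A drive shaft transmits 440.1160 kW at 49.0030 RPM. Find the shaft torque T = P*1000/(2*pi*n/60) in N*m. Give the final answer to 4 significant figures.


omega = 2*pi*49.0030/60 = 5.13158 rad/s
T = 440.1160*1000 / 5.13158
T = 85770 N*m


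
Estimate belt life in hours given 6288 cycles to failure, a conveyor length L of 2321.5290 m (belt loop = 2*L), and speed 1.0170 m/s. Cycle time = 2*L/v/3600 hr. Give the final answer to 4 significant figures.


cycle_time = 2 * 2321.5290 / 1.0170 / 3600 = 1.26818 hr
life = 6288 * 1.26818 = 7974 hours


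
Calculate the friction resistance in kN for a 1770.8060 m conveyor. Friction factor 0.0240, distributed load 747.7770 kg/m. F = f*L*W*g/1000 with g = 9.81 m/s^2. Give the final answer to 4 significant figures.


F = 0.0240 * 1770.8060 * 747.7770 * 9.81 / 1000
F = 311.8 kN


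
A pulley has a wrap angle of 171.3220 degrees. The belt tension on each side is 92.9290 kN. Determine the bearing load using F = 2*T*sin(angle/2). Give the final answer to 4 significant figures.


F = 2 * 92.9290 * sin(171.3220/2 deg)
F = 185.3 kN


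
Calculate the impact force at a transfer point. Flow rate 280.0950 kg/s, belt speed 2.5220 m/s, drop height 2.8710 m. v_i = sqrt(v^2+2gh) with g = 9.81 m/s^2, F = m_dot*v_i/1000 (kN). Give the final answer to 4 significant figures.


v_i = sqrt(2.5220^2 + 2*9.81*2.8710) = 7.91767 m/s
F = 280.0950 * 7.91767 / 1000
F = 2.218 kN


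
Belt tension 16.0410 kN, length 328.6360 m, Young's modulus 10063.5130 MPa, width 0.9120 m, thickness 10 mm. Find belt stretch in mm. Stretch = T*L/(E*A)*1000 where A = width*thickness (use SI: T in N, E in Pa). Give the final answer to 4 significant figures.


A = 0.9120 * 0.01 = 0.00912 m^2
Stretch = 16.0410*1000 * 328.6360 / (10063.5130e6 * 0.00912) * 1000
Stretch = 57.44 mm


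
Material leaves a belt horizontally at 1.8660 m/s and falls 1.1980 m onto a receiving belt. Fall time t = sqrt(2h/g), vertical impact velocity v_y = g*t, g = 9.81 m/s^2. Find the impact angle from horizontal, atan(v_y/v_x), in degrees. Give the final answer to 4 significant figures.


t = sqrt(2*1.1980/9.81) = 0.494207 s
v_y = 9.81 * 0.494207 = 4.84817 m/s
angle = atan(4.84817 / 1.8660) = 68.95 deg


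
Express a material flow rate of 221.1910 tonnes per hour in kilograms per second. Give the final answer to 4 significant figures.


m_dot = 221.1910 * 1000 / 3600
m_dot = 61.44 kg/s


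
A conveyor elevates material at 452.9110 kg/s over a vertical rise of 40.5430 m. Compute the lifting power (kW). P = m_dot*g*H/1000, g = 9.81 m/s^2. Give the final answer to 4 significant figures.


P = 452.9110 * 9.81 * 40.5430 / 1000
P = 180.1 kW


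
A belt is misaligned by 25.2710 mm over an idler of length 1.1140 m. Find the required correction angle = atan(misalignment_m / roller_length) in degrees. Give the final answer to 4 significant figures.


misalign_m = 25.2710 / 1000 = 0.025271 m
angle = atan(0.025271 / 1.1140)
angle = 1.300 deg


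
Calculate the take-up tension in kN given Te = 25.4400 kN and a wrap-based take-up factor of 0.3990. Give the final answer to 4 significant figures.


T_tu = 25.4400 * 0.3990
T_tu = 10.15 kN


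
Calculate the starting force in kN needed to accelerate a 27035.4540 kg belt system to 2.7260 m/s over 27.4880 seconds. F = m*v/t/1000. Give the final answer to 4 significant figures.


F = 27035.4540 * 2.7260 / 27.4880 / 1000
F = 2.681 kN


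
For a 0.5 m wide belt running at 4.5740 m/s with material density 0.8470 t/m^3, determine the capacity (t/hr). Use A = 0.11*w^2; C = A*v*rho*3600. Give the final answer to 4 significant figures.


A = 0.11 * 0.5^2 = 0.0275 m^2
C = 0.0275 * 4.5740 * 0.8470 * 3600
C = 383.5 t/hr


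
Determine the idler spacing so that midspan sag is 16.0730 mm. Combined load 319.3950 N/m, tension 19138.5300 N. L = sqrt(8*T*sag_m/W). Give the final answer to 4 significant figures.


sag = 16.0730/1000 = 0.016073 m
L = sqrt(8 * 19138.5300 * 0.016073 / 319.3950)
L = 2.776 m


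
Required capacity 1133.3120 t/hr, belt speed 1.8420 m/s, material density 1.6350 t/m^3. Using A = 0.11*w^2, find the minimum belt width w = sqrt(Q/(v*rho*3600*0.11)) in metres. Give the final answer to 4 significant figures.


A_req = 1133.3120 / (1.8420 * 1.6350 * 3600) = 0.10453 m^2
w = sqrt(0.10453 / 0.11)
w = 0.9748 m


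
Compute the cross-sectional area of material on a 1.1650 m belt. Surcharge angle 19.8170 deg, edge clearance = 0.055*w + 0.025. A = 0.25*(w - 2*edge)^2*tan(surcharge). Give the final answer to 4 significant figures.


edge = 0.055*1.1650 + 0.025 = 0.089075 m
ew = 1.1650 - 2*0.089075 = 0.98685 m
A = 0.25 * 0.98685^2 * tan(19.8170 deg)
A = 0.08774 m^2


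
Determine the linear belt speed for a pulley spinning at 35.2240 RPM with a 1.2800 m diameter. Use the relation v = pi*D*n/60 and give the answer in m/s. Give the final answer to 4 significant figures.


v = pi * 1.2800 * 35.2240 / 60
v = 2.361 m/s


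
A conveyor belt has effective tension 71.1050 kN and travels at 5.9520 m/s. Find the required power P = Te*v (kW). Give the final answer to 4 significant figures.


P = Te * v = 71.1050 * 5.9520
P = 423.2 kW


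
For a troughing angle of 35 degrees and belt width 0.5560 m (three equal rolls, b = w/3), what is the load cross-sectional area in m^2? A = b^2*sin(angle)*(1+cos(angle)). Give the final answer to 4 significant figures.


b = 0.5560/3 = 0.185333 m
A = 0.185333^2 * sin(35 deg) * (1 + cos(35 deg))
A = 0.03584 m^2


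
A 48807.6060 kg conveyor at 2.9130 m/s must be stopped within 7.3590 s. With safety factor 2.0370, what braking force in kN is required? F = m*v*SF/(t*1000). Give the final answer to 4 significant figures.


F = 48807.6060 * 2.9130 / 7.3590 * 2.0370 / 1000
F = 39.36 kN


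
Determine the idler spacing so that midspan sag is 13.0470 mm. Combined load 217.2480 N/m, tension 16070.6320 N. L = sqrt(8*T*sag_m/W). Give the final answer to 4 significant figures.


sag = 13.0470/1000 = 0.013047 m
L = sqrt(8 * 16070.6320 * 0.013047 / 217.2480)
L = 2.779 m


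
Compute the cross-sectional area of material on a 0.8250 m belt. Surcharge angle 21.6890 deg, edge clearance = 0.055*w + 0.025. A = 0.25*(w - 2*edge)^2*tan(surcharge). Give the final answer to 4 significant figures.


edge = 0.055*0.8250 + 0.025 = 0.070375 m
ew = 0.8250 - 2*0.070375 = 0.68425 m
A = 0.25 * 0.68425^2 * tan(21.6890 deg)
A = 0.04655 m^2


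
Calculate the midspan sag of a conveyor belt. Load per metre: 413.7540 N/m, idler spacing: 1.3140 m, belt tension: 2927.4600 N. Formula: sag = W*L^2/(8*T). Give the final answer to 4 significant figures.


sag = 413.7540 * 1.3140^2 / (8 * 2927.4600)
sag = 0.03050 m


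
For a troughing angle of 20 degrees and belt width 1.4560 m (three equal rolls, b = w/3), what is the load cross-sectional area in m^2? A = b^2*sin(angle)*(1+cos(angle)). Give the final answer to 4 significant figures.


b = 1.4560/3 = 0.485333 m
A = 0.485333^2 * sin(20 deg) * (1 + cos(20 deg))
A = 0.1563 m^2


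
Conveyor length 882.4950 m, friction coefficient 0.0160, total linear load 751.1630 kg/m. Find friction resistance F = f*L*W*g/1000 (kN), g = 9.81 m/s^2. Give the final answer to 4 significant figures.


F = 0.0160 * 882.4950 * 751.1630 * 9.81 / 1000
F = 104.0 kN


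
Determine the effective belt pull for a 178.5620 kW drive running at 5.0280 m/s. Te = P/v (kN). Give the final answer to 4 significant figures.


Te = P / v = 178.5620 / 5.0280
Te = 35.51 kN


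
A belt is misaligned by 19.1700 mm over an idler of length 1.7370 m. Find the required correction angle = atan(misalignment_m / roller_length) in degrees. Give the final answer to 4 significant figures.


misalign_m = 19.1700 / 1000 = 0.019170 m
angle = atan(0.019170 / 1.7370)
angle = 0.6323 deg


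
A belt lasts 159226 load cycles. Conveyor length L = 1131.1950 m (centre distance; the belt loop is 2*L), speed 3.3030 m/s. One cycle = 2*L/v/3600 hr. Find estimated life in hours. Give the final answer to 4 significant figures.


cycle_time = 2 * 1131.1950 / 3.3030 / 3600 = 0.190264 hr
life = 159226 * 0.190264 = 30290 hours


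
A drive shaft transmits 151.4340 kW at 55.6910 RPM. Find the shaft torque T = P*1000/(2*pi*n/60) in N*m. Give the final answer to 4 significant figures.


omega = 2*pi*55.6910/60 = 5.83195 rad/s
T = 151.4340*1000 / 5.83195
T = 25970 N*m


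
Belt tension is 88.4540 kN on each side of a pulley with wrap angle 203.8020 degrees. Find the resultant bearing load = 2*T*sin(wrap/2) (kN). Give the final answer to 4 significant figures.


F = 2 * 88.4540 * sin(203.8020/2 deg)
F = 173.1 kN


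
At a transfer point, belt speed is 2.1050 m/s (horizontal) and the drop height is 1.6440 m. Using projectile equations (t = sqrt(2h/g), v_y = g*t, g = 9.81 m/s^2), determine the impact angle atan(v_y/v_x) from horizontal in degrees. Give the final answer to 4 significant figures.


t = sqrt(2*1.6440/9.81) = 0.578937 s
v_y = 9.81 * 0.578937 = 5.67937 m/s
angle = atan(5.67937 / 2.1050) = 69.66 deg


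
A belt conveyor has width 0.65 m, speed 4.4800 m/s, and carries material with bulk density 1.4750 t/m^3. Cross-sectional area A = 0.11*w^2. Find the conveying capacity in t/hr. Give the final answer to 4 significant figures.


A = 0.11 * 0.65^2 = 0.046475 m^2
C = 0.046475 * 4.4800 * 1.4750 * 3600
C = 1106 t/hr


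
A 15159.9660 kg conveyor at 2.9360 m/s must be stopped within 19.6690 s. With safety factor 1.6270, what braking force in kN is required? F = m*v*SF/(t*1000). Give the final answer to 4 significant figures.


F = 15159.9660 * 2.9360 / 19.6690 * 1.6270 / 1000
F = 3.682 kN


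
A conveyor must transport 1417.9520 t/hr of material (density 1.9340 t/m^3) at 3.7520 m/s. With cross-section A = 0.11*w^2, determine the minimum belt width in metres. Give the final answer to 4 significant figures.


A_req = 1417.9520 / (3.7520 * 1.9340 * 3600) = 0.05428 m^2
w = sqrt(0.05428 / 0.11)
w = 0.7025 m


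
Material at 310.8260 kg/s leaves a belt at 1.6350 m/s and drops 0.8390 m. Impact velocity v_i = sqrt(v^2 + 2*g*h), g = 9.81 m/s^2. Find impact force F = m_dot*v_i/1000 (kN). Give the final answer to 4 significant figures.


v_i = sqrt(1.6350^2 + 2*9.81*0.8390) = 4.37429 m/s
F = 310.8260 * 4.37429 / 1000
F = 1.360 kN


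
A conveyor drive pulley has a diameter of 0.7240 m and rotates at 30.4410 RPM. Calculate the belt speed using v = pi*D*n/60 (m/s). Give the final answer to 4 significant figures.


v = pi * 0.7240 * 30.4410 / 60
v = 1.154 m/s


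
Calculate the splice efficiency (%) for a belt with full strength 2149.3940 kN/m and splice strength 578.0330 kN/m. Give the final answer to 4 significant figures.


Eff = 578.0330 / 2149.3940 * 100
Eff = 26.89 %


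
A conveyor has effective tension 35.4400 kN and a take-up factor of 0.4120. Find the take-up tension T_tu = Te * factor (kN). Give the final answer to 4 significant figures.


T_tu = 35.4400 * 0.4120
T_tu = 14.60 kN


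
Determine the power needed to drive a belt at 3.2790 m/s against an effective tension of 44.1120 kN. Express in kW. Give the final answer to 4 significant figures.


P = Te * v = 44.1120 * 3.2790
P = 144.6 kW


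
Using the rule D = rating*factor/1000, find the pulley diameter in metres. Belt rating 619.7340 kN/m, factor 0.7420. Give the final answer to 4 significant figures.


D = 619.7340 * 0.7420 / 1000
D = 0.4598 m


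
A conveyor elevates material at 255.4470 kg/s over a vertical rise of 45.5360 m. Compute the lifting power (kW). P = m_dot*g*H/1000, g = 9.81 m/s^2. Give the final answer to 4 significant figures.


P = 255.4470 * 9.81 * 45.5360 / 1000
P = 114.1 kW


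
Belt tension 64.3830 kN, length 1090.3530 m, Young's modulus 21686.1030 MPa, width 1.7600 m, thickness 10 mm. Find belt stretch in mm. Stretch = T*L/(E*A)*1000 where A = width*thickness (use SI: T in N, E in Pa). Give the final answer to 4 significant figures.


A = 1.7600 * 0.01 = 0.01760 m^2
Stretch = 64.3830*1000 * 1090.3530 / (21686.1030e6 * 0.01760) * 1000
Stretch = 183.9 mm


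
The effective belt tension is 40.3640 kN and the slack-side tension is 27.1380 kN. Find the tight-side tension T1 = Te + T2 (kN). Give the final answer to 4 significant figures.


T1 = Te + T2 = 40.3640 + 27.1380
T1 = 67.50 kN


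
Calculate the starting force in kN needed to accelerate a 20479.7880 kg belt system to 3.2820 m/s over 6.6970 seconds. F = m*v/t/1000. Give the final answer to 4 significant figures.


F = 20479.7880 * 3.2820 / 6.6970 / 1000
F = 10.04 kN


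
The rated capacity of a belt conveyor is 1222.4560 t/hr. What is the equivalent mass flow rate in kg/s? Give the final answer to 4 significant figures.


m_dot = 1222.4560 * 1000 / 3600
m_dot = 339.6 kg/s


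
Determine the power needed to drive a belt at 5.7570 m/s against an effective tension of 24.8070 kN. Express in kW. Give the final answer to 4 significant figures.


P = Te * v = 24.8070 * 5.7570
P = 142.8 kW


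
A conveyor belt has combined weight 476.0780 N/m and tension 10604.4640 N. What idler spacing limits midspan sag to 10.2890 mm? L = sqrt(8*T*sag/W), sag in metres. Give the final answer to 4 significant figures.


sag = 10.2890/1000 = 0.010289 m
L = sqrt(8 * 10604.4640 * 0.010289 / 476.0780)
L = 1.354 m


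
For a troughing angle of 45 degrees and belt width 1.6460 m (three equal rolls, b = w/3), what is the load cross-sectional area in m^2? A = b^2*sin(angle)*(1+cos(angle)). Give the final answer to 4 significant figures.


b = 1.6460/3 = 0.548667 m
A = 0.548667^2 * sin(45 deg) * (1 + cos(45 deg))
A = 0.3634 m^2


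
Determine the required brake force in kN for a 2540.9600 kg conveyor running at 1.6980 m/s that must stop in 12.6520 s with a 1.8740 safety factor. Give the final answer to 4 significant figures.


F = 2540.9600 * 1.6980 / 12.6520 * 1.8740 / 1000
F = 0.6391 kN


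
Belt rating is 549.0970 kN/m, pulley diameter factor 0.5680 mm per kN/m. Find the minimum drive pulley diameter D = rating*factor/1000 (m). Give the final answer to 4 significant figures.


D = 549.0970 * 0.5680 / 1000
D = 0.3119 m


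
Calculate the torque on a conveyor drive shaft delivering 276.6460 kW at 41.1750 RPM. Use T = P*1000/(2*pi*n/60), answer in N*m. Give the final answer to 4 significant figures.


omega = 2*pi*41.1750/60 = 4.31184 rad/s
T = 276.6460*1000 / 4.31184
T = 64160 N*m


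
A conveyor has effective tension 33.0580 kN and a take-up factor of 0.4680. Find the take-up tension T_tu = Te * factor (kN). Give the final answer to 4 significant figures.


T_tu = 33.0580 * 0.4680
T_tu = 15.47 kN


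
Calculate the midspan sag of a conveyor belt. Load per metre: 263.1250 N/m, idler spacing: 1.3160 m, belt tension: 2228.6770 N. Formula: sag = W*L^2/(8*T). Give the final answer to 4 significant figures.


sag = 263.1250 * 1.3160^2 / (8 * 2228.6770)
sag = 0.02556 m


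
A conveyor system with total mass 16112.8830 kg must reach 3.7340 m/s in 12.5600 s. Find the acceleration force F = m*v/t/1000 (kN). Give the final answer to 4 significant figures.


F = 16112.8830 * 3.7340 / 12.5600 / 1000
F = 4.790 kN


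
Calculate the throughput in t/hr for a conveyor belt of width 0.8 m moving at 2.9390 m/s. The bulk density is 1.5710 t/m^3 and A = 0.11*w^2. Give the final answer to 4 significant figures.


A = 0.11 * 0.8^2 = 0.0704 m^2
C = 0.0704 * 2.9390 * 1.5710 * 3600
C = 1170 t/hr


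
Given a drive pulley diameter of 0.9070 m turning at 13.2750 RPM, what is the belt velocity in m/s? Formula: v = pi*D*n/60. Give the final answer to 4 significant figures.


v = pi * 0.9070 * 13.2750 / 60
v = 0.6304 m/s


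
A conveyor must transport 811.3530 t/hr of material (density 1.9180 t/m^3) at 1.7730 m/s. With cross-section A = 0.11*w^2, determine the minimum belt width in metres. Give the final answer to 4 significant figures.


A_req = 811.3530 / (1.7730 * 1.9180 * 3600) = 0.066275 m^2
w = sqrt(0.066275 / 0.11)
w = 0.7762 m


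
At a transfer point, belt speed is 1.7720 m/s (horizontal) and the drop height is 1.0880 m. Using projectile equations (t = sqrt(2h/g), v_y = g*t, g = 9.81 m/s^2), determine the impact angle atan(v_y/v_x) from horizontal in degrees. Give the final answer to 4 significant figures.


t = sqrt(2*1.0880/9.81) = 0.470972 s
v_y = 9.81 * 0.470972 = 4.62024 m/s
angle = atan(4.62024 / 1.7720) = 69.02 deg


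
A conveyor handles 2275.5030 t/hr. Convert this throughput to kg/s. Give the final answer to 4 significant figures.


m_dot = 2275.5030 * 1000 / 3600
m_dot = 632.1 kg/s


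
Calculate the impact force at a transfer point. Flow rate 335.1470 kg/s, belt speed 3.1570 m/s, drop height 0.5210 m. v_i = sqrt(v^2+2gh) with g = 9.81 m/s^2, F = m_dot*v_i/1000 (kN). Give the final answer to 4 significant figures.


v_i = sqrt(3.1570^2 + 2*9.81*0.5210) = 4.49318 m/s
F = 335.1470 * 4.49318 / 1000
F = 1.506 kN


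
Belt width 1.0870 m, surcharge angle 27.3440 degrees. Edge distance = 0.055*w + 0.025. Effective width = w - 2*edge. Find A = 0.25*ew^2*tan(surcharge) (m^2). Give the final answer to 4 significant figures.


edge = 0.055*1.0870 + 0.025 = 0.084785 m
ew = 1.0870 - 2*0.084785 = 0.91743 m
A = 0.25 * 0.91743^2 * tan(27.3440 deg)
A = 0.1088 m^2


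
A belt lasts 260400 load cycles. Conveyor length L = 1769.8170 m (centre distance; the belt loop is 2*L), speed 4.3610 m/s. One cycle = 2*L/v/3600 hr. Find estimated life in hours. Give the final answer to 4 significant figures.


cycle_time = 2 * 1769.8170 / 4.3610 / 3600 = 0.22546 hr
life = 260400 * 0.22546 = 58710 hours


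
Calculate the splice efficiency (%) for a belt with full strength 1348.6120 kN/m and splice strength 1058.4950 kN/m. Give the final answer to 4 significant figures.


Eff = 1058.4950 / 1348.6120 * 100
Eff = 78.49 %


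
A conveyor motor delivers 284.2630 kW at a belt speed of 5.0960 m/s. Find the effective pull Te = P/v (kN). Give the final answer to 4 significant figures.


Te = P / v = 284.2630 / 5.0960
Te = 55.78 kN


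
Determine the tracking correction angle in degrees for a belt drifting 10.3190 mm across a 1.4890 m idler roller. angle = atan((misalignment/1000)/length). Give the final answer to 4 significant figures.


misalign_m = 10.3190 / 1000 = 0.010319 m
angle = atan(0.010319 / 1.4890)
angle = 0.3971 deg


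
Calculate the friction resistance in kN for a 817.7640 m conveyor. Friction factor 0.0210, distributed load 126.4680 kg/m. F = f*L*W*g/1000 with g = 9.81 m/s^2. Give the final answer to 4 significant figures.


F = 0.0210 * 817.7640 * 126.4680 * 9.81 / 1000
F = 21.31 kN


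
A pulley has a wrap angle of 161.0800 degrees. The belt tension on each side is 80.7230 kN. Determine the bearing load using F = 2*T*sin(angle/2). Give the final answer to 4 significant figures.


F = 2 * 80.7230 * sin(161.0800/2 deg)
F = 159.3 kN


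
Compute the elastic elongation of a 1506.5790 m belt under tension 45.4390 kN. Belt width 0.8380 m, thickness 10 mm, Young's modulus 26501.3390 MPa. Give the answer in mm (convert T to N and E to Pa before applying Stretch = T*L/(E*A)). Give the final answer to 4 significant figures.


A = 0.8380 * 0.01 = 0.00838 m^2
Stretch = 45.4390*1000 * 1506.5790 / (26501.3390e6 * 0.00838) * 1000
Stretch = 308.3 mm


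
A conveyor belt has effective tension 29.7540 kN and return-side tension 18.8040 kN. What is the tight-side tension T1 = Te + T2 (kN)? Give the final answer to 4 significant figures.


T1 = Te + T2 = 29.7540 + 18.8040
T1 = 48.56 kN


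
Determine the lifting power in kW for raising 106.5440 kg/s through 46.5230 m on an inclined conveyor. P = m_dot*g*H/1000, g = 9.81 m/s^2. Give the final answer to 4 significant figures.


P = 106.5440 * 9.81 * 46.5230 / 1000
P = 48.63 kW


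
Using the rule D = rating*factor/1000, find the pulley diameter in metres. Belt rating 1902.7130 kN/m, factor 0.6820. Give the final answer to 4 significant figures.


D = 1902.7130 * 0.6820 / 1000
D = 1.298 m


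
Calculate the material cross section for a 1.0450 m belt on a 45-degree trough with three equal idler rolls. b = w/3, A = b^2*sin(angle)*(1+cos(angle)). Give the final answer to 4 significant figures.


b = 1.0450/3 = 0.348333 m
A = 0.348333^2 * sin(45 deg) * (1 + cos(45 deg))
A = 0.1465 m^2


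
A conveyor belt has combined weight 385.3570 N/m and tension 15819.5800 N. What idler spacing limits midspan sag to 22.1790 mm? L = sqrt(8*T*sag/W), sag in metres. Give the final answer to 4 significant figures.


sag = 22.1790/1000 = 0.022179 m
L = sqrt(8 * 15819.5800 * 0.022179 / 385.3570)
L = 2.699 m


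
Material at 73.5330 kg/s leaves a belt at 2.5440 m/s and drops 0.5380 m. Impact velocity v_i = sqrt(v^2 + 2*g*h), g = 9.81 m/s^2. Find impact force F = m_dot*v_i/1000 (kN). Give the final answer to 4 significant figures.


v_i = sqrt(2.5440^2 + 2*9.81*0.5380) = 4.12644 m/s
F = 73.5330 * 4.12644 / 1000
F = 0.3034 kN


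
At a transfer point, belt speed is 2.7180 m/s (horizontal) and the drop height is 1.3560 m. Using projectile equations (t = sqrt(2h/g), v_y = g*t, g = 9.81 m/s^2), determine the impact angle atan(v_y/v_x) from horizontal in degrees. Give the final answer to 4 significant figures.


t = sqrt(2*1.3560/9.81) = 0.525788 s
v_y = 9.81 * 0.525788 = 5.15798 m/s
angle = atan(5.15798 / 2.7180) = 62.21 deg


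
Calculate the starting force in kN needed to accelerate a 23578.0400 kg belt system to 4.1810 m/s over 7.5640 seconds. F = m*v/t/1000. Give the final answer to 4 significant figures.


F = 23578.0400 * 4.1810 / 7.5640 / 1000
F = 13.03 kN


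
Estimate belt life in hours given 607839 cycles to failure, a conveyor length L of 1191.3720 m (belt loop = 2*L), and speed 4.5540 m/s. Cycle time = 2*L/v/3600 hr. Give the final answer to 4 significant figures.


cycle_time = 2 * 1191.3720 / 4.5540 / 3600 = 0.145339 hr
life = 607839 * 0.145339 = 88340 hours


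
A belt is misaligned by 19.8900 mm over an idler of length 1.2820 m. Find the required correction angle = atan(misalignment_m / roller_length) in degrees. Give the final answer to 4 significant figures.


misalign_m = 19.8900 / 1000 = 0.019890 m
angle = atan(0.019890 / 1.2820)
angle = 0.8889 deg


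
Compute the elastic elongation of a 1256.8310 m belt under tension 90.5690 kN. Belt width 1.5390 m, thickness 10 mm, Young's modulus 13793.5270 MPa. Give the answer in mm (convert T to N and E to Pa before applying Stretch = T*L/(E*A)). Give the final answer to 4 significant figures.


A = 1.5390 * 0.01 = 0.01539 m^2
Stretch = 90.5690*1000 * 1256.8310 / (13793.5270e6 * 0.01539) * 1000
Stretch = 536.2 mm


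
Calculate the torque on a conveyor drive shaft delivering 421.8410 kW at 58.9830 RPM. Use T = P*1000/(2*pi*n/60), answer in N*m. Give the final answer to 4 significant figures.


omega = 2*pi*58.9830/60 = 6.17669 rad/s
T = 421.8410*1000 / 6.17669
T = 68300 N*m


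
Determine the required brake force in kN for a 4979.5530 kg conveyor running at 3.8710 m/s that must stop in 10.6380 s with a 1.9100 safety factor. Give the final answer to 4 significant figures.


F = 4979.5530 * 3.8710 / 10.6380 * 1.9100 / 1000
F = 3.461 kN


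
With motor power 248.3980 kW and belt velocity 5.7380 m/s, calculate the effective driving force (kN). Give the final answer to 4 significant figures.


Te = P / v = 248.3980 / 5.7380
Te = 43.29 kN


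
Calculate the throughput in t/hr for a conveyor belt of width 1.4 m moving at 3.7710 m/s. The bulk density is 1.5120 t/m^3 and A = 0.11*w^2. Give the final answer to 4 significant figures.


A = 0.11 * 1.4^2 = 0.2156 m^2
C = 0.2156 * 3.7710 * 1.5120 * 3600
C = 4425 t/hr


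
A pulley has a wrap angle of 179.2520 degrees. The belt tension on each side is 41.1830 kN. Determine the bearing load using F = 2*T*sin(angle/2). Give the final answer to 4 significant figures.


F = 2 * 41.1830 * sin(179.2520/2 deg)
F = 82.36 kN


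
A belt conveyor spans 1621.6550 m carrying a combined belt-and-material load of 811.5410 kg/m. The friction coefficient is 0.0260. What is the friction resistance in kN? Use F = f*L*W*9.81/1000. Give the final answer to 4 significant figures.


F = 0.0260 * 1621.6550 * 811.5410 * 9.81 / 1000
F = 335.7 kN


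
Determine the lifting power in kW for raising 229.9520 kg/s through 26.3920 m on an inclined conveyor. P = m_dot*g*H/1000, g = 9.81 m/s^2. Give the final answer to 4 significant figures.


P = 229.9520 * 9.81 * 26.3920 / 1000
P = 59.54 kW


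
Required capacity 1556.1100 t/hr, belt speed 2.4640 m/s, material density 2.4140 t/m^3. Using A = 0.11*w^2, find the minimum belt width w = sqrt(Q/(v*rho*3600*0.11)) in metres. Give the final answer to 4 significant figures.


A_req = 1556.1100 / (2.4640 * 2.4140 * 3600) = 0.0726708 m^2
w = sqrt(0.0726708 / 0.11)
w = 0.8128 m


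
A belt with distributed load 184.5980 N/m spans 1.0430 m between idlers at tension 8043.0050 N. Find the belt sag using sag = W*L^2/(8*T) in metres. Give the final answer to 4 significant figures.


sag = 184.5980 * 1.0430^2 / (8 * 8043.0050)
sag = 0.003121 m


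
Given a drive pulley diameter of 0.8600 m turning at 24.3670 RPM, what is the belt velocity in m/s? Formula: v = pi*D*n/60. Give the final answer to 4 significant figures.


v = pi * 0.8600 * 24.3670 / 60
v = 1.097 m/s


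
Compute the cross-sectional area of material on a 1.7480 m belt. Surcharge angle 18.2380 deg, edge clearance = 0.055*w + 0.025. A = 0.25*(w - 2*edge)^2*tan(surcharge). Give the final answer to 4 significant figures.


edge = 0.055*1.7480 + 0.025 = 0.12114 m
ew = 1.7480 - 2*0.12114 = 1.50572 m
A = 0.25 * 1.50572^2 * tan(18.2380 deg)
A = 0.1868 m^2


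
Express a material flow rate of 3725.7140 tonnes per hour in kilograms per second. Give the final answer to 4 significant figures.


m_dot = 3725.7140 * 1000 / 3600
m_dot = 1035 kg/s


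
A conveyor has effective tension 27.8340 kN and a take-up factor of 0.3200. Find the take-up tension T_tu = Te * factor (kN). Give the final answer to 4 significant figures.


T_tu = 27.8340 * 0.3200
T_tu = 8.907 kN


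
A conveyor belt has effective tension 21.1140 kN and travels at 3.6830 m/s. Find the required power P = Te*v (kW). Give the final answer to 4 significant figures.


P = Te * v = 21.1140 * 3.6830
P = 77.76 kW


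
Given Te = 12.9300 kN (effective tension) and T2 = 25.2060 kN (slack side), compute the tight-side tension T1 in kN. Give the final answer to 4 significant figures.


T1 = Te + T2 = 12.9300 + 25.2060
T1 = 38.14 kN


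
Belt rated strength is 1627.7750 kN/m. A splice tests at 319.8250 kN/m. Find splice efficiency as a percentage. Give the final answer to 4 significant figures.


Eff = 319.8250 / 1627.7750 * 100
Eff = 19.65 %


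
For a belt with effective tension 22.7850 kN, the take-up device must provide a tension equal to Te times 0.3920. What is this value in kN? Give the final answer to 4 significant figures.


T_tu = 22.7850 * 0.3920
T_tu = 8.932 kN


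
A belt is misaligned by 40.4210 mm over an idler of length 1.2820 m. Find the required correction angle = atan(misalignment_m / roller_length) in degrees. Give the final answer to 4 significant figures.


misalign_m = 40.4210 / 1000 = 0.040421 m
angle = atan(0.040421 / 1.2820)
angle = 1.806 deg


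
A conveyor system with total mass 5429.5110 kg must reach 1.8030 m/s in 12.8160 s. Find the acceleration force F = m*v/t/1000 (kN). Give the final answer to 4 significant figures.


F = 5429.5110 * 1.8030 / 12.8160 / 1000
F = 0.7638 kN


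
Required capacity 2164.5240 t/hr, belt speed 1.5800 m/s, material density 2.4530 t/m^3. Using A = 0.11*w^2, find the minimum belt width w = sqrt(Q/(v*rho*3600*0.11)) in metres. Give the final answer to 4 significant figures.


A_req = 2164.5240 / (1.5800 * 2.4530 * 3600) = 0.155133 m^2
w = sqrt(0.155133 / 0.11)
w = 1.188 m


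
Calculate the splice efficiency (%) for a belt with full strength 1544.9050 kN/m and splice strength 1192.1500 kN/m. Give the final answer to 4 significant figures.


Eff = 1192.1500 / 1544.9050 * 100
Eff = 77.17 %


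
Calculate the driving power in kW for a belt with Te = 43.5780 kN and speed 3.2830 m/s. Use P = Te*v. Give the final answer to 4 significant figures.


P = Te * v = 43.5780 * 3.2830
P = 143.1 kW


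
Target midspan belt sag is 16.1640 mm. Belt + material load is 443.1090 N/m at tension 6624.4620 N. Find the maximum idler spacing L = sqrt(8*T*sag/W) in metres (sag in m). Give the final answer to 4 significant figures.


sag = 16.1640/1000 = 0.016164 m
L = sqrt(8 * 6624.4620 * 0.016164 / 443.1090)
L = 1.390 m


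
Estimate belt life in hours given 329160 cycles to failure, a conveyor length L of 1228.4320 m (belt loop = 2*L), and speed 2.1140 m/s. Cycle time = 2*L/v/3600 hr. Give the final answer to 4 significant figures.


cycle_time = 2 * 1228.4320 / 2.1140 / 3600 = 0.32283 hr
life = 329160 * 0.32283 = 106300 hours


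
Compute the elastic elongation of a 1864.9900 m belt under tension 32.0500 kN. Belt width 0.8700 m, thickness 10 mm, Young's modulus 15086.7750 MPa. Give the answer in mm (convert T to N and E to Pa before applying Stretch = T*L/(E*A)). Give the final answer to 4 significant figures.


A = 0.8700 * 0.01 = 0.00870 m^2
Stretch = 32.0500*1000 * 1864.9900 / (15086.7750e6 * 0.00870) * 1000
Stretch = 455.4 mm


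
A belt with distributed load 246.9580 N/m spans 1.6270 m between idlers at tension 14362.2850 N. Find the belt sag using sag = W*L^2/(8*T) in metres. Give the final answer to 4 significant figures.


sag = 246.9580 * 1.6270^2 / (8 * 14362.2850)
sag = 0.005690 m


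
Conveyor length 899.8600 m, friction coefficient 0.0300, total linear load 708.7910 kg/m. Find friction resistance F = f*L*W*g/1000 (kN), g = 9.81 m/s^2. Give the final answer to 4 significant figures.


F = 0.0300 * 899.8600 * 708.7910 * 9.81 / 1000
F = 187.7 kN


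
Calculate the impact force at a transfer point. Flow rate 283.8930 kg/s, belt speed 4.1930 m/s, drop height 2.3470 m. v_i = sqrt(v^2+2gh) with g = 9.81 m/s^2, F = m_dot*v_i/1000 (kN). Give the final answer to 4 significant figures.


v_i = sqrt(4.1930^2 + 2*9.81*2.3470) = 7.9768 m/s
F = 283.8930 * 7.9768 / 1000
F = 2.265 kN


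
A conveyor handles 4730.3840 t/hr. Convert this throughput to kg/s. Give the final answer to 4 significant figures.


m_dot = 4730.3840 * 1000 / 3600
m_dot = 1314 kg/s


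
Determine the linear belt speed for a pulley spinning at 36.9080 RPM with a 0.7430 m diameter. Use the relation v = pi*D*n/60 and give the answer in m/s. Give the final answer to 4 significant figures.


v = pi * 0.7430 * 36.9080 / 60
v = 1.436 m/s


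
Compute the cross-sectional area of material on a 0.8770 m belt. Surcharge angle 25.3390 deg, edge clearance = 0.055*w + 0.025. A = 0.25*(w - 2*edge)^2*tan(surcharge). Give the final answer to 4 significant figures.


edge = 0.055*0.8770 + 0.025 = 0.073235 m
ew = 0.8770 - 2*0.073235 = 0.73053 m
A = 0.25 * 0.73053^2 * tan(25.3390 deg)
A = 0.06318 m^2


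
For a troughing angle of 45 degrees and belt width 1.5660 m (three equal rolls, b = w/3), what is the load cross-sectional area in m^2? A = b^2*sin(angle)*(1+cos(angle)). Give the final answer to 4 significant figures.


b = 1.5660/3 = 0.522 m
A = 0.522^2 * sin(45 deg) * (1 + cos(45 deg))
A = 0.3289 m^2


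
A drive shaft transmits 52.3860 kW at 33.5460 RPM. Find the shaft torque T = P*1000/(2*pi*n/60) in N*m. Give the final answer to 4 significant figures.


omega = 2*pi*33.5460/60 = 3.51293 rad/s
T = 52.3860*1000 / 3.51293
T = 14910 N*m


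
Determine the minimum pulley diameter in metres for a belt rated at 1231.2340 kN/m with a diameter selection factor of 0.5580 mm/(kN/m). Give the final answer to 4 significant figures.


D = 1231.2340 * 0.5580 / 1000
D = 0.6870 m


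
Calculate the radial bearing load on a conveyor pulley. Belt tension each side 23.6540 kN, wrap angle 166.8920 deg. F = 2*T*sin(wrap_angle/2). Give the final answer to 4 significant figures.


F = 2 * 23.6540 * sin(166.8920/2 deg)
F = 47.00 kN


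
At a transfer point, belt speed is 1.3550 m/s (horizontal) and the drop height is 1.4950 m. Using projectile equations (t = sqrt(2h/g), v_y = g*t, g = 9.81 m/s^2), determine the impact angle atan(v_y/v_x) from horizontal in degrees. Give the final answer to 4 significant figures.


t = sqrt(2*1.4950/9.81) = 0.552079 s
v_y = 9.81 * 0.552079 = 5.41589 m/s
angle = atan(5.41589 / 1.3550) = 75.95 deg


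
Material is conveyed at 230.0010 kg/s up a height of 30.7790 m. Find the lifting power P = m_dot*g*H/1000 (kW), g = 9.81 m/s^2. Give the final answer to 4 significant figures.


P = 230.0010 * 9.81 * 30.7790 / 1000
P = 69.45 kW


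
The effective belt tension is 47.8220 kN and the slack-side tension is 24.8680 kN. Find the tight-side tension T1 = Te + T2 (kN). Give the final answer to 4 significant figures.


T1 = Te + T2 = 47.8220 + 24.8680
T1 = 72.69 kN


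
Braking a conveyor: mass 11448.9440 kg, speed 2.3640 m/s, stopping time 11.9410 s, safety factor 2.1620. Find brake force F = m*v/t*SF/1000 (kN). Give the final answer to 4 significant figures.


F = 11448.9440 * 2.3640 / 11.9410 * 2.1620 / 1000
F = 4.900 kN


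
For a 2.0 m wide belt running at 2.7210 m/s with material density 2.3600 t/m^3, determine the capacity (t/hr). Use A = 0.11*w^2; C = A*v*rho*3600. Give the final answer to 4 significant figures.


A = 0.11 * 2.0^2 = 0.44 m^2
C = 0.44 * 2.7210 * 2.3600 * 3600
C = 10170 t/hr


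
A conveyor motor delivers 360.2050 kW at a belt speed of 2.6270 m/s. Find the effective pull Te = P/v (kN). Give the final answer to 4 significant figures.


Te = P / v = 360.2050 / 2.6270
Te = 137.1 kN


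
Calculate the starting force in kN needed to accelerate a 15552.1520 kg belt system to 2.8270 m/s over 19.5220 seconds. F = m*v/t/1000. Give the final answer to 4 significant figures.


F = 15552.1520 * 2.8270 / 19.5220 / 1000
F = 2.252 kN


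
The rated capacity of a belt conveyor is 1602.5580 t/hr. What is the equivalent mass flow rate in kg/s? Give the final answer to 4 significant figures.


m_dot = 1602.5580 * 1000 / 3600
m_dot = 445.2 kg/s


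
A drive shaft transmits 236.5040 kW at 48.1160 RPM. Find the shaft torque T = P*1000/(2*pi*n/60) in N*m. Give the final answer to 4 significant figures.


omega = 2*pi*48.1160/60 = 5.0387 rad/s
T = 236.5040*1000 / 5.0387
T = 46940 N*m


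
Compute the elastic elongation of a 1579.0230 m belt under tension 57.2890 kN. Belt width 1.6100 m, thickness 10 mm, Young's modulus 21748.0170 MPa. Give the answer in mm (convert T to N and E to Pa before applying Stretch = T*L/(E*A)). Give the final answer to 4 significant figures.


A = 1.6100 * 0.01 = 0.01610 m^2
Stretch = 57.2890*1000 * 1579.0230 / (21748.0170e6 * 0.01610) * 1000
Stretch = 258.4 mm


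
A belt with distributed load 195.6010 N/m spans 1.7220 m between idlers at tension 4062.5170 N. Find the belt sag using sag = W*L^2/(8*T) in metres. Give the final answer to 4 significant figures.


sag = 195.6010 * 1.7220^2 / (8 * 4062.5170)
sag = 0.01785 m


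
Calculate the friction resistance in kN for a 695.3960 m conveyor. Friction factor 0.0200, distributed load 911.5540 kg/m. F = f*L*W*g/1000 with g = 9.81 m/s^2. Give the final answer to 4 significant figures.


F = 0.0200 * 695.3960 * 911.5540 * 9.81 / 1000
F = 124.4 kN


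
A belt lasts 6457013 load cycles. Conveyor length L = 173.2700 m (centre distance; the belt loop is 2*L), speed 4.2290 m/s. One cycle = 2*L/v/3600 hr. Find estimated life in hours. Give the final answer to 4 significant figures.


cycle_time = 2 * 173.2700 / 4.2290 / 3600 = 0.0227621 hr
life = 6457013 * 0.0227621 = 147000 hours
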